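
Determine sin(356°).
sin(356°) = -0.06976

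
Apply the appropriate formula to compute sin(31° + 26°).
sin(31° + 26°) = sin 31° cos 26° + cos 31° sin 26° = 0.8387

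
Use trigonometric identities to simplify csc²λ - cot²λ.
csc²λ - cot²λ = 1 (using Pythagorean identity)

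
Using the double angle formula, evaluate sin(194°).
sin(194°) = 2 sin 97° cos 97° = -0.2419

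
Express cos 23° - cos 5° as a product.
cos 23° - cos 5° = -2 sin(14°) sin(9°)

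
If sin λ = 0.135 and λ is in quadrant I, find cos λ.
cos λ = 0.9908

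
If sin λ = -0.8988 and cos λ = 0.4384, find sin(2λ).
sin(2λ) = 2 sin λ cos λ = -0.7881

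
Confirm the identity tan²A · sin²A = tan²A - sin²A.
RHS = sin²A/cos²A - sin²A = sin²A(1/cos²A - 1) = sin²A · (1 - cos²A)/cos²A = sin²A · sin²A/cos²A = sin²A · tan²A = LHS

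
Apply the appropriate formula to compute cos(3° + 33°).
cos(3° + 33°) = cos 3° cos 33° - sin 3° sin 33° = 0.809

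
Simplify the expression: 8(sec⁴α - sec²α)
8(sec⁴α - sec²α) = 8(tan⁴α + tan²α) (using Pythagorean)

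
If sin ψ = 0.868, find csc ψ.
csc ψ = 1/sin ψ = 1.152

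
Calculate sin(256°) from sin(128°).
sin(256°) = 2 sin 128° cos 128° = -0.9703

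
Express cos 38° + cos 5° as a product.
cos 38° + cos 5° = 2 cos(21.5°) cos(16.5°)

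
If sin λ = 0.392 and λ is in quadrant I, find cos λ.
cos λ = 0.92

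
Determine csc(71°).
csc(71°) = 1.058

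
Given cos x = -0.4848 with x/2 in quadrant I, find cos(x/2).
cos(x/2) = ±√((1 + cos x)/2); positive since x/2 ∈ QI, so cos(x/2) = 0.5075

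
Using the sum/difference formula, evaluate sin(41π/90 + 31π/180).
sin(41π/90 + 31π/180) = sin 41π/90 cos 31π/180 + cos 41π/90 sin 31π/180 = 0.9205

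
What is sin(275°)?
sin(275°) = -0.9962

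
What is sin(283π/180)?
sin(283π/180) = -0.9744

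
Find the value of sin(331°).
sin(331°) = -0.4848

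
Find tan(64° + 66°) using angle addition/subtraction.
tan(64° + 66°) = (tan 64° + tan 66°)/(1 - tan 64° tan 66°) = -1.192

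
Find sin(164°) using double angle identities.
sin(164°) = 2 sin 82° cos 82° = 0.2756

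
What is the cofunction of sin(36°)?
sin(36°) = cos(90° - 36°) = cos(54°)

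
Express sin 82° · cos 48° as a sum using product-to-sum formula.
sin 82° cos 48° = (1/2)[sin(82°+48°) + sin(82°-48°)]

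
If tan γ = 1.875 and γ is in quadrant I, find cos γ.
cos γ = 0.4706 (using tan²γ + 1 = sec²γ)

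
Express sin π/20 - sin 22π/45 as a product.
sin π/20 - sin 22π/45 = 2 cos(97π/360) sin(-79π/360)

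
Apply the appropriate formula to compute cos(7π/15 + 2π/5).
cos(7π/15 + 2π/5) = cos 7π/15 cos 2π/5 - sin 7π/15 sin 2π/5 = -0.9135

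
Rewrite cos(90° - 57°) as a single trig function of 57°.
cos(90° - 57°) = sin(57°)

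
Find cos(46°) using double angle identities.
cos(46°) = cos²23° - sin²23° = 0.6947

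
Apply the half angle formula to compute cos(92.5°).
cos(92.5°) = -√((1 + cos 185°)/2) = -0.04362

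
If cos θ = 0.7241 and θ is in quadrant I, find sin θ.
sin θ = 0.6897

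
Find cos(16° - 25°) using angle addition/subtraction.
cos(16° - 25°) = cos 16° cos 25° + sin 16° sin 25° = 0.9877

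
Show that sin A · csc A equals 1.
LHS = sin A · (1/sin A) = 1 = RHS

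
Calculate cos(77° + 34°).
cos(77° + 34°) = cos 77° cos 34° - sin 77° sin 34° = -0.3584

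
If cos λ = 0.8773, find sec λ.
sec λ = 1/cos λ = 1.14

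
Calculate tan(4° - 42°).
tan(4° - 42°) = (tan 4° - tan 42°)/(1 + tan 4° tan 42°) = -0.7813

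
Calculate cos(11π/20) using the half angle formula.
cos(11π/20) = -√((1 + cos 11π/10)/2) = -0.1564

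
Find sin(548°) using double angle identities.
sin(548°) = 2 sin 274° cos 274° = -0.1392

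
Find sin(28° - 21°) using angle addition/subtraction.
sin(28° - 21°) = sin 28° cos 21° - cos 28° sin 21° = 0.1219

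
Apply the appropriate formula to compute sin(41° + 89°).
sin(41° + 89°) = sin 41° cos 89° + cos 41° sin 89° = 0.766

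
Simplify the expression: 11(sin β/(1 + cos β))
11(sin β/(1 + cos β)) = 11(tan(β/2)) (using Half angle)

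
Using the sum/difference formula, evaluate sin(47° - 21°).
sin(47° - 21°) = sin 47° cos 21° - cos 47° sin 21° = 0.4384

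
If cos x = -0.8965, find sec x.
sec x = 1/cos x = -1.115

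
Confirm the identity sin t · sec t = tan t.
LHS = sin t · (1/cos t) = sin t/cos t = tan t = RHS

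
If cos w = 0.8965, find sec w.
sec w = 1/cos w = 1.115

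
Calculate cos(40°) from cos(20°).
cos(40°) = cos²20° - sin²20° = 0.766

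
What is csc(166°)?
csc(166°) = 4.134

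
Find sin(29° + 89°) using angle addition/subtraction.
sin(29° + 89°) = sin 29° cos 89° + cos 29° sin 89° = 0.8829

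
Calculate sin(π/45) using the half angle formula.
sin(π/45) = √((1 - cos 2π/45)/2) = 0.06976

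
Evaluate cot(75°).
cot(75°) = 2-√3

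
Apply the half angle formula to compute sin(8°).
sin(8°) = √((1 - cos 16°)/2) = 0.1392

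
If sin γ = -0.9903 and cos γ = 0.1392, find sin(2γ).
sin(2γ) = 2 sin γ cos γ = -0.2757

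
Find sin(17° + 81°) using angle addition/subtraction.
sin(17° + 81°) = sin 17° cos 81° + cos 17° sin 81° = 0.9903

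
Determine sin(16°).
sin(16°) = 0.2756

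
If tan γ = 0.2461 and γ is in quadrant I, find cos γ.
cos γ = 0.971 (using tan²γ + 1 = sec²γ)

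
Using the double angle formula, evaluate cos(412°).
cos(412°) = cos²206° - sin²206° = 0.6157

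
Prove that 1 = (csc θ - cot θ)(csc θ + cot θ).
RHS = csc²θ - cot²θ = (1 + cot²θ) - cot²θ = 1 = LHS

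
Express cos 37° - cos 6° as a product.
cos 37° - cos 6° = -2 sin(21.5°) sin(15.5°)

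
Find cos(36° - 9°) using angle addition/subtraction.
cos(36° - 9°) = cos 36° cos 9° + sin 36° sin 9° = 0.891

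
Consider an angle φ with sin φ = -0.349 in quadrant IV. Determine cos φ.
cos φ = √(1 - sin²φ) = 0.9371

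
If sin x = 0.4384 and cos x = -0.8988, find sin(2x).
sin(2x) = 2 sin x cos x = -0.7881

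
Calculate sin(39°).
sin(39°) = 0.6293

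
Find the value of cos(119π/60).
cos(119π/60) = 0.9986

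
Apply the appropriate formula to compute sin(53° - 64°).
sin(53° - 64°) = sin 53° cos 64° - cos 53° sin 64° = -0.1908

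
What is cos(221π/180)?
cos(221π/180) = -0.7547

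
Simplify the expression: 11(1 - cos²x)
11(1 - cos²x) = 11(sin²x) (using Pythagorean identity)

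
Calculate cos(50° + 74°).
cos(50° + 74°) = cos 50° cos 74° - sin 50° sin 74° = -0.5592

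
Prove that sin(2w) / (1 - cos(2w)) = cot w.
LHS = 2 sin w cos w / (2sin²w) = cos w/sin w = cot w = RHS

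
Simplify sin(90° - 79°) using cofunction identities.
sin(90° - 79°) = cos(79°)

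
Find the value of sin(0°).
sin(0°) = 0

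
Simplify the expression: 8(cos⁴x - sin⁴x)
8(cos⁴x - sin⁴x) = 8(cos(2x)) (using Factoring + double angle)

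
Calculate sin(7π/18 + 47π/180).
sin(7π/18 + 47π/180) = sin 7π/18 cos 47π/180 + cos 7π/18 sin 47π/180 = 0.891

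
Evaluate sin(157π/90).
sin(157π/90) = -0.7193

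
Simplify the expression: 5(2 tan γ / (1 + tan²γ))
5(2 tan γ / (1 + tan²γ)) = 5(sin(2γ)) (using Double angle)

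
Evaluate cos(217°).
cos(217°) = -0.7986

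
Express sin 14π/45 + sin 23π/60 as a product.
sin 14π/45 + sin 23π/60 = 2 sin(25π/72) cos(-13π/360)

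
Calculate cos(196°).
cos(196°) = -0.9613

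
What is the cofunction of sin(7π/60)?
sin(7π/60) = cos(π/2 - 7π/60) = cos(23π/60)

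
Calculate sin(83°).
sin(83°) = 0.9925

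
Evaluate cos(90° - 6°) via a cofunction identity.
cos(90° - 6°) = sin(6°) = 0.1045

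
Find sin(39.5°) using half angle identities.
sin(39.5°) = √((1 - cos 79°)/2) = 0.6361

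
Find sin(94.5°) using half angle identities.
sin(94.5°) = √((1 - cos 189°)/2) = 0.9969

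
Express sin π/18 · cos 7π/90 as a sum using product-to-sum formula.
sin π/18 cos 7π/90 = (1/2)[sin(π/18+7π/90) + sin(π/18-7π/90)]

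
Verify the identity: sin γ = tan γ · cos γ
RHS = (sin γ/cos γ) · cos γ = sin γ = LHS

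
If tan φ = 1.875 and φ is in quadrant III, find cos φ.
cos φ = -0.4706 (using tan²φ + 1 = sec²φ)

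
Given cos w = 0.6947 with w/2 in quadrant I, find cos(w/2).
cos(w/2) = ±√((1 + cos w)/2); positive since w/2 ∈ QI, so cos(w/2) = 0.9205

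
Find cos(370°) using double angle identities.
cos(370°) = cos²185° - sin²185° = 0.9848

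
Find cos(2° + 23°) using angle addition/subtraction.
cos(2° + 23°) = cos 2° cos 23° - sin 2° sin 23° = 0.9063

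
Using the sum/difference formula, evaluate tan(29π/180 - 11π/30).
tan(29π/180 - 11π/30) = (tan 29π/180 - tan 11π/30)/(1 + tan 29π/180 tan 11π/30) = -0.7536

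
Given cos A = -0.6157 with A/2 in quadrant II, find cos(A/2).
cos(A/2) = ±√((1 + cos A)/2); negative since A/2 ∈ QII, so cos(A/2) = -0.4383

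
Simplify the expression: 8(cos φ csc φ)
8(cos φ csc φ) = 8(cot φ) (using Reciprocal + quotient)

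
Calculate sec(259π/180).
sec(259π/180) = -5.241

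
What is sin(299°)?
sin(299°) = -0.8746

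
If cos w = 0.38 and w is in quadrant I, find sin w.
sin w = 0.925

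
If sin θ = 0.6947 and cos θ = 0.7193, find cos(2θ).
cos(2θ) = cos²θ - sin²θ = 0.03478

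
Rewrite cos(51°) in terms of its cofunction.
cos(51°) = sin(90° - 51°) = sin(39°)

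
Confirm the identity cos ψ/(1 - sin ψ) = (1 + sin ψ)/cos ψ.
RHS = (1 + sin ψ)(1 - sin ψ) / (cos ψ(1 - sin ψ)) = (1 - sin²ψ) / (cos ψ(1 - sin ψ)) = cos²ψ / (cos ψ(1 - sin ψ)) = cos ψ/(1 - sin ψ) = LHS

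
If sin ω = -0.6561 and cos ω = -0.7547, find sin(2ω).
sin(2ω) = 2 sin ω cos ω = 0.9903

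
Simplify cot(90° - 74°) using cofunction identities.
cot(90° - 74°) = tan(74°)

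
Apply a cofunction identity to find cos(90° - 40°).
cos(90° - 40°) = sin(40°) = 0.6428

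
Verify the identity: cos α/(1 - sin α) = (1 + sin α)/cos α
RHS = (1 + sin α)(1 - sin α) / (cos α(1 - sin α)) = (1 - sin²α) / (cos α(1 - sin α)) = cos²α / (cos α(1 - sin α)) = cos α/(1 - sin α) = LHS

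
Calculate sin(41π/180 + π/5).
sin(41π/180 + π/5) = sin 41π/180 cos π/5 + cos 41π/180 sin π/5 = 0.9744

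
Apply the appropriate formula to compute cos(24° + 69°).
cos(24° + 69°) = cos 24° cos 69° - sin 24° sin 69° = -0.05234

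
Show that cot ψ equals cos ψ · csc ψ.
RHS = cos ψ · (1/sin ψ) = cos ψ/sin ψ = cot ψ = LHS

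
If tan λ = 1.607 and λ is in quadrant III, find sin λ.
sin λ = -0.849 (using tan²λ + 1 = sec²λ)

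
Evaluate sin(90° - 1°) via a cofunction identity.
sin(90° - 1°) = cos(1°) = 0.9998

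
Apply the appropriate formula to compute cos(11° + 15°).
cos(11° + 15°) = cos 11° cos 15° - sin 11° sin 15° = 0.8988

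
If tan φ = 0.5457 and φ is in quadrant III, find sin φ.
sin φ = -0.479 (using tan²φ + 1 = sec²φ)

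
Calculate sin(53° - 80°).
sin(53° - 80°) = sin 53° cos 80° - cos 53° sin 80° = -0.454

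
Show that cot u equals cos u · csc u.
RHS = cos u · (1/sin u) = cos u/sin u = cot u = LHS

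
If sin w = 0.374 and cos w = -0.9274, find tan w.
tan w = sin w / cos w = -0.4033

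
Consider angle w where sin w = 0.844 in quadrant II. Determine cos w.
cos w = ±√(1 - sin²w) = -0.5363 (negative in QII)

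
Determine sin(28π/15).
sin(28π/15) = -0.4067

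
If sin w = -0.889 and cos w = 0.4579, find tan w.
tan w = sin w / cos w = -1.941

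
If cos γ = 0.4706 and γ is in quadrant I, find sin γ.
sin γ = 0.8823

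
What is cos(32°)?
cos(32°) = 0.848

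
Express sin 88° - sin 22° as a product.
sin 88° - sin 22° = 2 cos(55°) sin(33°)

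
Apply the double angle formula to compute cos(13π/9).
cos(13π/9) = cos²13π/18 - sin²13π/18 = -0.1736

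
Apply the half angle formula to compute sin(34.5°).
sin(34.5°) = √((1 - cos 69°)/2) = 0.5664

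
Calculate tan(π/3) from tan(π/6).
tan(π/3) = 2 tan π/6 / (1 - tan²π/6) = √3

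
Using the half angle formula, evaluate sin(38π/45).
sin(38π/45) = √((1 - cos 76π/45)/2) = 0.4695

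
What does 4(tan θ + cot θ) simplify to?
4(tan θ + cot θ) = 4(sec θ csc θ) (using Quotient identities)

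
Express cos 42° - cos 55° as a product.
cos 42° - cos 55° = -2 sin(48.5°) sin(-6.5°)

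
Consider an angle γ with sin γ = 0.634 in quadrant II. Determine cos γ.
cos γ = ±√(1 - sin²γ) = -0.7733 (negative in QII)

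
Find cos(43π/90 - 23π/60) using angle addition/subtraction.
cos(43π/90 - 23π/60) = cos 43π/90 cos 23π/60 + sin 43π/90 sin 23π/60 = 0.9563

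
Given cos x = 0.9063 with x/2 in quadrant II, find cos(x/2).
cos(x/2) = ±√((1 + cos x)/2); negative since x/2 ∈ QII, so cos(x/2) = -0.9763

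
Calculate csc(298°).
csc(298°) = -1.133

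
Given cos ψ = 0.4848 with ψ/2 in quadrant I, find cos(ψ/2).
cos(ψ/2) = ±√((1 + cos ψ)/2); positive since ψ/2 ∈ QI, so cos(ψ/2) = 0.8616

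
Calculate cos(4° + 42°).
cos(4° + 42°) = cos 4° cos 42° - sin 4° sin 42° = 0.6947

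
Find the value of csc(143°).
csc(143°) = 1.662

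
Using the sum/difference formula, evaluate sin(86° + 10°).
sin(86° + 10°) = sin 86° cos 10° + cos 86° sin 10° = 0.9945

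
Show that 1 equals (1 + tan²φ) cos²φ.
RHS = sec²φ · cos²φ = (1/cos²φ) · cos²φ = 1 = LHS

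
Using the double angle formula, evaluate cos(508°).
cos(508°) = cos²254° - sin²254° = -0.848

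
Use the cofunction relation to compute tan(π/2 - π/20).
tan(π/2 - π/20) = cot(π/20) = 6.314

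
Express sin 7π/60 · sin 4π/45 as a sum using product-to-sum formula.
sin 7π/60 sin 4π/45 = (1/2)[cos(7π/60-4π/45) - cos(7π/60+4π/45)]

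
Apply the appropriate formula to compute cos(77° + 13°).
cos(77° + 13°) = cos 77° cos 13° - sin 77° sin 13° = 0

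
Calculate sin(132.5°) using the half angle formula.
sin(132.5°) = √((1 - cos 265°)/2) = 0.7373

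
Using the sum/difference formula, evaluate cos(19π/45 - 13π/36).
cos(19π/45 - 13π/36) = cos 19π/45 cos 13π/36 + sin 19π/45 sin 13π/36 = 0.9816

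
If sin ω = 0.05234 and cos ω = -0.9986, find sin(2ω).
sin(2ω) = 2 sin ω cos ω = -0.1045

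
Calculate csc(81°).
csc(81°) = 1.012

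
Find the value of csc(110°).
csc(110°) = 1.064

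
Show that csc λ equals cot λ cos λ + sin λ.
RHS = cos²λ/sin λ + sin λ = (cos²λ + sin²λ)/sin λ = 1/sin λ = csc λ = LHS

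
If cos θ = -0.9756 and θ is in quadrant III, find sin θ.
sin θ = -0.2196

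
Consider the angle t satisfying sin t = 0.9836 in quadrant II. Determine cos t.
cos t = ±√(1 - sin²t) = -0.1804 (negative in QII)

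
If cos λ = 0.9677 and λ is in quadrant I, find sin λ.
sin λ = 0.2521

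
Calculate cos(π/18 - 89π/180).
cos(π/18 - 89π/180) = cos π/18 cos 89π/180 + sin π/18 sin 89π/180 = 0.1908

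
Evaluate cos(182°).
cos(182°) = -0.9994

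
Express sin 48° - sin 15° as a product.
sin 48° - sin 15° = 2 cos(31.5°) sin(16.5°)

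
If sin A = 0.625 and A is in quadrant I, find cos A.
cos A = 0.7806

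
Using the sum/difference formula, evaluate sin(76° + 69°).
sin(76° + 69°) = sin 76° cos 69° + cos 76° sin 69° = 0.5736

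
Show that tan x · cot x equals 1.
LHS = (sin x/cos x) · (cos x/sin x) = 1 = RHS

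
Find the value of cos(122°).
cos(122°) = -0.5299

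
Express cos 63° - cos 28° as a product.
cos 63° - cos 28° = -2 sin(45.5°) sin(17.5°)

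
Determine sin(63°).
sin(63°) = 0.891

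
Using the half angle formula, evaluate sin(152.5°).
sin(152.5°) = √((1 - cos 305°)/2) = 0.4617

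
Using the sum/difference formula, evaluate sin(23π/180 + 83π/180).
sin(23π/180 + 83π/180) = sin 23π/180 cos 83π/180 + cos 23π/180 sin 83π/180 = 0.9613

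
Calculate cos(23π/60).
cos(23π/60) = 0.3584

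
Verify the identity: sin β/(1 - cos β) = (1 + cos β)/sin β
LHS = sin β(1 + cos β) / ((1 - cos β)(1 + cos β)) = sin β(1 + cos β) / (1 - cos²β) = sin β(1 + cos β) / sin²β = (1 + cos β)/sin β = RHS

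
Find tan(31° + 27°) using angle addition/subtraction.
tan(31° + 27°) = (tan 31° + tan 27°)/(1 - tan 31° tan 27°) = 1.6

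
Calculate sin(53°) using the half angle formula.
sin(53°) = √((1 - cos 106°)/2) = 0.7986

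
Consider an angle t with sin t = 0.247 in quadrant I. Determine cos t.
cos t = √(1 - sin²t) = 0.969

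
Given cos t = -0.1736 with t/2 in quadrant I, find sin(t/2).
sin(t/2) = ±√((1 - cos t)/2); positive since t/2 ∈ QI, so sin(t/2) = 0.766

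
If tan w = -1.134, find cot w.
cot w = 1/tan w = -0.8818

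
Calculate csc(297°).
csc(297°) = -1.122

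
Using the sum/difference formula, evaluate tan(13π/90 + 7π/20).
tan(13π/90 + 7π/20) = (tan 13π/90 + tan 7π/20)/(1 - tan 13π/90 tan 7π/20) = 57.29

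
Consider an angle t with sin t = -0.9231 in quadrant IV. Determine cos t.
cos t = √(1 - sin²t) = 0.3846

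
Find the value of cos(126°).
cos(126°) = -0.5878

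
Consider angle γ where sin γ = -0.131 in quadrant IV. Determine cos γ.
cos γ = √(1 - sin²γ) = 0.9914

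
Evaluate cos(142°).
cos(142°) = -0.788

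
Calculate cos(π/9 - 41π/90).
cos(π/9 - 41π/90) = cos π/9 cos 41π/90 + sin π/9 sin 41π/90 = 0.4695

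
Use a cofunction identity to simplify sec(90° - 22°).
sec(90° - 22°) = csc(22°)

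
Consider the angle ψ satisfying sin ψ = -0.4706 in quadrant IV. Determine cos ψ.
cos ψ = √(1 - sin²ψ) = 0.8823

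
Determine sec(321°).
sec(321°) = 1.287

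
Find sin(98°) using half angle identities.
sin(98°) = √((1 - cos 196°)/2) = 0.9903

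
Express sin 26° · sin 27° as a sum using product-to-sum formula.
sin 26° sin 27° = (1/2)[cos(26°-27°) - cos(26°+27°)]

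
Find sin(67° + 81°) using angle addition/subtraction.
sin(67° + 81°) = sin 67° cos 81° + cos 67° sin 81° = 0.5299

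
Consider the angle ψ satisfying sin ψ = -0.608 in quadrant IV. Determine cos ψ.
cos ψ = √(1 - sin²ψ) = 0.7939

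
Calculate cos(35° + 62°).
cos(35° + 62°) = cos 35° cos 62° - sin 35° sin 62° = -0.1219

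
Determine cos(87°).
cos(87°) = 0.05234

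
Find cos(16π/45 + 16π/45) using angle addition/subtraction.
cos(16π/45 + 16π/45) = cos 16π/45 cos 16π/45 - sin 16π/45 sin 16π/45 = -0.6157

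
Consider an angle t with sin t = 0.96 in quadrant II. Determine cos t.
cos t = ±√(1 - sin²t) = -0.28 (negative in QII)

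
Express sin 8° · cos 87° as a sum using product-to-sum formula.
sin 8° cos 87° = (1/2)[sin(8°+87°) + sin(8°-87°)]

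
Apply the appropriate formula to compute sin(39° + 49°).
sin(39° + 49°) = sin 39° cos 49° + cos 39° sin 49° = 0.9994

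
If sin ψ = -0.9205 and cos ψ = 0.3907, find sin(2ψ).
sin(2ψ) = 2 sin ψ cos ψ = -0.7193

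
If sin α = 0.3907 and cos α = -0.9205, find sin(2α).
sin(2α) = 2 sin α cos α = -0.7193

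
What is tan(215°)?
tan(215°) = 0.7002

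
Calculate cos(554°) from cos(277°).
cos(554°) = cos²277° - sin²277° = -0.9703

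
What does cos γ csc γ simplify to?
cos γ csc γ = cot γ (using Reciprocal + quotient)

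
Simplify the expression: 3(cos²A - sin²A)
3(cos²A - sin²A) = 3(cos(2A)) (using Double angle)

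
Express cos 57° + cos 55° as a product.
cos 57° + cos 55° = 2 cos(56°) cos(1°)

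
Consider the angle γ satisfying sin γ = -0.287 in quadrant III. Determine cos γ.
cos γ = ±√(1 - sin²γ) = -0.9579 (negative in QIII)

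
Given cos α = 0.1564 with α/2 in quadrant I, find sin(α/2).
sin(α/2) = ±√((1 - cos α)/2); positive since α/2 ∈ QI, so sin(α/2) = 0.6495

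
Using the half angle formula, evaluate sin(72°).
sin(72°) = √((1 - cos 144°)/2) = 0.9511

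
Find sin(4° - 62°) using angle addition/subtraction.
sin(4° - 62°) = sin 4° cos 62° - cos 4° sin 62° = -0.848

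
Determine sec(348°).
sec(348°) = 1.022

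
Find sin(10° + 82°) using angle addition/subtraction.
sin(10° + 82°) = sin 10° cos 82° + cos 10° sin 82° = 0.9994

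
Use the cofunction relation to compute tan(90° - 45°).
tan(90° - 45°) = cot(45°) = 1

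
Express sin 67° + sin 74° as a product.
sin 67° + sin 74° = 2 sin(70.5°) cos(-3.5°)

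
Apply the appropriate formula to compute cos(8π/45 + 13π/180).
cos(8π/45 + 13π/180) = cos 8π/45 cos 13π/180 - sin 8π/45 sin 13π/180 = √2/2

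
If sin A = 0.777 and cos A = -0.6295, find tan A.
tan A = sin A / cos A = -1.234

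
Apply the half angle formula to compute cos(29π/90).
cos(29π/90) = √((1 + cos 29π/45)/2) = 0.5299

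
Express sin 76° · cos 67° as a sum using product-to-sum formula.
sin 76° cos 67° = (1/2)[sin(76°+67°) + sin(76°-67°)]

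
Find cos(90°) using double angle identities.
cos(90°) = cos²45° - sin²45° = 0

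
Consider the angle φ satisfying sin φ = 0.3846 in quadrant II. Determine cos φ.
cos φ = ±√(1 - sin²φ) = -0.9231 (negative in QII)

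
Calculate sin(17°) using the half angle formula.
sin(17°) = √((1 - cos 34°)/2) = 0.2924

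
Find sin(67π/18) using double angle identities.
sin(67π/18) = 2 sin 67π/36 cos 67π/36 = -0.766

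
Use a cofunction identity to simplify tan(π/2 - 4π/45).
tan(π/2 - 4π/45) = cot(4π/45)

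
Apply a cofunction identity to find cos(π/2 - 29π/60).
cos(π/2 - 29π/60) = sin(29π/60) = 0.9986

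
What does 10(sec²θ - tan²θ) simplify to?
10(sec²θ - tan²θ) = 10 (using Pythagorean identity)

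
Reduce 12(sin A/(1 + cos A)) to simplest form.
12(sin A/(1 + cos A)) = 12(tan(A/2)) (using Half angle)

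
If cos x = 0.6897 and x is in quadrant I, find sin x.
sin x = 0.7241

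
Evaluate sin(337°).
sin(337°) = -0.3907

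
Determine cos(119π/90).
cos(119π/90) = -0.5299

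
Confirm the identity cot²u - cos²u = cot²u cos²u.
LHS = cos²u/sin²u - cos²u = cos²u(1/sin²u - 1) = cos²u · (1 - sin²u)/sin²u = cos²u · cos²u/sin²u = cos²u · cot²u = RHS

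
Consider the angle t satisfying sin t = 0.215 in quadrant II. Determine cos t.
cos t = ±√(1 - sin²t) = -0.9766 (negative in QII)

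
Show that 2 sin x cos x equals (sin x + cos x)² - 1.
RHS = sin²x + 2 sin x cos x + cos²x - 1 = (sin²x + cos²x) + 2 sin x cos x - 1 = 1 + 2 sin x cos x - 1 = 2 sin x cos x = LHS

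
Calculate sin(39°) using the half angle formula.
sin(39°) = √((1 - cos 78°)/2) = 0.6293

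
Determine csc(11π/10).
csc(11π/10) = -3.236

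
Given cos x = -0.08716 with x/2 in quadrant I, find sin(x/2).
sin(x/2) = ±√((1 - cos x)/2); positive since x/2 ∈ QI, so sin(x/2) = 0.7373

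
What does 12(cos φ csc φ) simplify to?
12(cos φ csc φ) = 12(cot φ) (using Reciprocal + quotient)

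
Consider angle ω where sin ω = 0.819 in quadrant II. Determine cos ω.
cos ω = ±√(1 - sin²ω) = -0.5738 (negative in QII)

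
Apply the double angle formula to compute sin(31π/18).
sin(31π/18) = 2 sin 31π/36 cos 31π/36 = -0.766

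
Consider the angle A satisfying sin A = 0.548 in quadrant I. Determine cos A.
cos A = √(1 - sin²A) = 0.8365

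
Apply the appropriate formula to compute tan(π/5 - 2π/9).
tan(π/5 - 2π/9) = (tan π/5 - tan 2π/9)/(1 + tan π/5 tan 2π/9) = -0.06993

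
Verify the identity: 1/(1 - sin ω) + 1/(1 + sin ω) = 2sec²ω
LHS = [(1 + sin ω) + (1 - sin ω)] / [(1 - sin ω)(1 + sin ω)] = 2/(1 - sin²ω) = 2/cos²ω = 2sec²ω = RHS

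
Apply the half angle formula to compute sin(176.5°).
sin(176.5°) = √((1 - cos 353°)/2) = 0.06105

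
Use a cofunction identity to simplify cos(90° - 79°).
cos(90° - 79°) = sin(79°)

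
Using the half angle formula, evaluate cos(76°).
cos(76°) = √((1 + cos 152°)/2) = 0.2419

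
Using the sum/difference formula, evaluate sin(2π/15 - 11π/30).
sin(2π/15 - 11π/30) = sin 2π/15 cos 11π/30 - cos 2π/15 sin 11π/30 = -0.6691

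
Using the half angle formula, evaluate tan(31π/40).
tan(31π/40) = sin 31π/20 / (1 + cos 31π/20) = -0.8541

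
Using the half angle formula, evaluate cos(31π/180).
cos(31π/180) = √((1 + cos 31π/90)/2) = 0.8572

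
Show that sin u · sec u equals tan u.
LHS = sin u · (1/cos u) = sin u/cos u = tan u = RHS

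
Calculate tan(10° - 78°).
tan(10° - 78°) = (tan 10° - tan 78°)/(1 + tan 10° tan 78°) = -2.475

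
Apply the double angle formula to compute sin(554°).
sin(554°) = 2 sin 277° cos 277° = -0.2419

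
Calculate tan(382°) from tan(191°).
tan(382°) = 2 tan 191° / (1 - tan²191°) = 0.404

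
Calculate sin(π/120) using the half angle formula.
sin(π/120) = √((1 - cos π/60)/2) = 0.02618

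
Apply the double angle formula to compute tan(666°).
tan(666°) = 2 tan 333° / (1 - tan²333°) = -1.376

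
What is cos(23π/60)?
cos(23π/60) = 0.3584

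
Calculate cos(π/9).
cos(π/9) = 0.9397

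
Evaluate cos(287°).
cos(287°) = 0.2924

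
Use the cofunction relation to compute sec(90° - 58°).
sec(90° - 58°) = csc(58°) = 1.179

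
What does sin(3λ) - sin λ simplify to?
sin(3λ) - sin λ = 2 cos(2λ) sin λ (using Sum-to-product)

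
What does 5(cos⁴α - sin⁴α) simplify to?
5(cos⁴α - sin⁴α) = 5(cos(2α)) (using Factoring + double angle)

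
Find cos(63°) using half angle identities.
cos(63°) = √((1 + cos 126°)/2) = 0.454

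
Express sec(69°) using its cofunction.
sec(69°) = csc(90° - 69°) = csc(21°)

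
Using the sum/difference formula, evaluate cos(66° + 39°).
cos(66° + 39°) = cos 66° cos 39° - sin 66° sin 39° = -(√6-√2)/4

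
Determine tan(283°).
tan(283°) = -4.331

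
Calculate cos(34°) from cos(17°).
cos(34°) = cos²17° - sin²17° = 0.829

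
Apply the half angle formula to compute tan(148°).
tan(148°) = sin 296° / (1 + cos 296°) = -0.6249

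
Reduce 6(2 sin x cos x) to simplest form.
6(2 sin x cos x) = 6(sin(2x)) (using Double angle)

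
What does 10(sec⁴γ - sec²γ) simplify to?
10(sec⁴γ - sec²γ) = 10(tan⁴γ + tan²γ) (using Pythagorean)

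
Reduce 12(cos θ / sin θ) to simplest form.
12(cos θ / sin θ) = 12(cot θ) (using Quotient identity)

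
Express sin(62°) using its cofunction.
sin(62°) = cos(90° - 62°) = cos(28°)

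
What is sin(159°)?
sin(159°) = 0.3584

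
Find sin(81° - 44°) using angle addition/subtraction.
sin(81° - 44°) = sin 81° cos 44° - cos 81° sin 44° = 0.6018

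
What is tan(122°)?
tan(122°) = -1.6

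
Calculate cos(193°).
cos(193°) = -0.9744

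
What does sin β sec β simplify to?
sin β sec β = tan β (using Reciprocal + quotient)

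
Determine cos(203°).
cos(203°) = -0.9205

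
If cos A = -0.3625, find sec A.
sec A = 1/cos A = -2.759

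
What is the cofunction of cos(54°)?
cos(54°) = sin(90° - 54°) = sin(36°)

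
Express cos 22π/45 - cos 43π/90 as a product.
cos 22π/45 - cos 43π/90 = -2 sin(29π/60) sin(π/180)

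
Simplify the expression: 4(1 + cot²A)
4(1 + cot²A) = 4(csc²A) (using Pythagorean identity)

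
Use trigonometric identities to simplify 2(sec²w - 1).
2(sec²w - 1) = 2(tan²w) (using Pythagorean identity)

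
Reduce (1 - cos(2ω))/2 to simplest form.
(1 - cos(2ω))/2 = sin²ω (using Power reduction)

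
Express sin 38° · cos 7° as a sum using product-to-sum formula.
sin 38° cos 7° = (1/2)[sin(38°+7°) + sin(38°-7°)]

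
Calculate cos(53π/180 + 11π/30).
cos(53π/180 + 11π/30) = cos 53π/180 cos 11π/30 - sin 53π/180 sin 11π/30 = -0.4848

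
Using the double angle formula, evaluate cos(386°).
cos(386°) = cos²193° - sin²193° = 0.8988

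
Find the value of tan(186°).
tan(186°) = 0.1051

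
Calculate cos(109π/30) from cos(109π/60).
cos(109π/30) = 1 - 2sin²109π/60 = 0.4067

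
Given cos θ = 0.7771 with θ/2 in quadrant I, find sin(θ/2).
sin(θ/2) = ±√((1 - cos θ)/2); positive since θ/2 ∈ QI, so sin(θ/2) = 0.3338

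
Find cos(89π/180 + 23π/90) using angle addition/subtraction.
cos(89π/180 + 23π/90) = cos 89π/180 cos 23π/90 - sin 89π/180 sin 23π/90 = -√2/2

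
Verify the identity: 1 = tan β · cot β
RHS = (sin β/cos β) · (cos β/sin β) = 1 = LHS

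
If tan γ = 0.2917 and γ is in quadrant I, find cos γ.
cos γ = 0.96 (using tan²γ + 1 = sec²γ)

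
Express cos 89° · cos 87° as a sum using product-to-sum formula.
cos 89° cos 87° = (1/2)[cos(89°-87°) + cos(89°+87°)]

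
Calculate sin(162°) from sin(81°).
sin(162°) = 2 sin 81° cos 81° = 0.309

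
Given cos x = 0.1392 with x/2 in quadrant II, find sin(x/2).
sin(x/2) = ±√((1 - cos x)/2); positive since x/2 ∈ QII, so sin(x/2) = 0.656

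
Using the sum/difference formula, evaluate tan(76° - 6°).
tan(76° - 6°) = (tan 76° - tan 6°)/(1 + tan 76° tan 6°) = 2.747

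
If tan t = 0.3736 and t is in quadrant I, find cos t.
cos t = 0.9368 (using tan²t + 1 = sec²t)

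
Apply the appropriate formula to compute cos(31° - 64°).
cos(31° - 64°) = cos 31° cos 64° + sin 31° sin 64° = 0.8387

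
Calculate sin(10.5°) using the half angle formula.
sin(10.5°) = √((1 - cos 21°)/2) = 0.1822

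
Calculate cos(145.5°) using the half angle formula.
cos(145.5°) = -√((1 + cos 291°)/2) = -0.8241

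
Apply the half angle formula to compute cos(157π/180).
cos(157π/180) = -√((1 + cos 157π/90)/2) = -0.9205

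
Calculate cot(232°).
cot(232°) = 0.7813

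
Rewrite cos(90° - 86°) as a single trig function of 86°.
cos(90° - 86°) = sin(86°)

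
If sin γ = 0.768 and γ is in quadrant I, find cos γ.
cos γ = 0.6404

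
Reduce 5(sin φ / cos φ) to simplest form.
5(sin φ / cos φ) = 5(tan φ) (using Quotient identity)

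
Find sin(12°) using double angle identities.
sin(12°) = 2 sin 6° cos 6° = 0.2079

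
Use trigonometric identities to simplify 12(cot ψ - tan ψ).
12(cot ψ - tan ψ) = 12(2 cot(2ψ)) (using Double angle)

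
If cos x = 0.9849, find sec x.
sec x = 1/cos x = 1.015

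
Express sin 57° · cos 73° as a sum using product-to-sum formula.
sin 57° cos 73° = (1/2)[sin(57°+73°) + sin(57°-73°)]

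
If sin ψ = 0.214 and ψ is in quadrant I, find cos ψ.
cos ψ = 0.9768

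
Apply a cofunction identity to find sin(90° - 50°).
sin(90° - 50°) = cos(50°) = 0.6428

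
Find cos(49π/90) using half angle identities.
cos(49π/90) = -√((1 + cos 49π/45)/2) = -0.1392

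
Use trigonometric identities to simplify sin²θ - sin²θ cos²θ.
sin²θ - sin²θ cos²θ = sin⁴θ (using Factoring)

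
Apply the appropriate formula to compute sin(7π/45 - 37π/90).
sin(7π/45 - 37π/90) = sin 7π/45 cos 37π/90 - cos 7π/45 sin 37π/90 = -0.7193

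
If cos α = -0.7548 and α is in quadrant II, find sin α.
sin α = 0.656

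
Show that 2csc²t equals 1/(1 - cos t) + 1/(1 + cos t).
RHS = [(1 + cos t) + (1 - cos t)] / [(1 - cos t)(1 + cos t)] = 2/(1 - cos²t) = 2/sin²t = 2csc²t = LHS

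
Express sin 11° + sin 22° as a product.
sin 11° + sin 22° = 2 sin(16.5°) cos(-5.5°)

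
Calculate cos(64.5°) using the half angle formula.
cos(64.5°) = √((1 + cos 129°)/2) = 0.4305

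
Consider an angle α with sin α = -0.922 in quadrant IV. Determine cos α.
cos α = √(1 - sin²α) = 0.3872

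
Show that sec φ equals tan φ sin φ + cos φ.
RHS = sin²φ/cos φ + cos φ = (sin²φ + cos²φ)/cos φ = 1/cos φ = sec φ = LHS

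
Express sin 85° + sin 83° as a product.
sin 85° + sin 83° = 2 sin(84°) cos(1°)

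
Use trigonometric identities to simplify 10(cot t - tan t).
10(cot t - tan t) = 10(2 cot(2t)) (using Double angle)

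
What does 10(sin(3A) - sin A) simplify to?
10(sin(3A) - sin A) = 10(2 cos(2A) sin A) (using Sum-to-product)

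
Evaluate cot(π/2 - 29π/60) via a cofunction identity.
cot(π/2 - 29π/60) = tan(29π/60) = 19.08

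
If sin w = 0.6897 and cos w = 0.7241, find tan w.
tan w = sin w / cos w = 0.9525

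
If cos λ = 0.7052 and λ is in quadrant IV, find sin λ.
sin λ = -0.709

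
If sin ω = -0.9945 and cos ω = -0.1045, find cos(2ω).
cos(2ω) = cos²ω - sin²ω = -0.9781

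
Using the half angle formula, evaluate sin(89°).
sin(89°) = √((1 - cos 178°)/2) = 0.9998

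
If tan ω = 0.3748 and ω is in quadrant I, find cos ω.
cos ω = 0.9364 (using tan²ω + 1 = sec²ω)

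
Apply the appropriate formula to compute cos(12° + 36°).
cos(12° + 36°) = cos 12° cos 36° - sin 12° sin 36° = 0.6691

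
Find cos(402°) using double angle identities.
cos(402°) = cos²201° - sin²201° = 0.7431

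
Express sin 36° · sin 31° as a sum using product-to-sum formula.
sin 36° sin 31° = (1/2)[cos(36°-31°) - cos(36°+31°)]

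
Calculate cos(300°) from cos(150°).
cos(300°) = cos²150° - sin²150° = 1/2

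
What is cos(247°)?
cos(247°) = -0.3907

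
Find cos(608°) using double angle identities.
cos(608°) = cos²304° - sin²304° = -0.3746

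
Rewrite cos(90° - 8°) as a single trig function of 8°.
cos(90° - 8°) = sin(8°)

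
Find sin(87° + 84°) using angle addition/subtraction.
sin(87° + 84°) = sin 87° cos 84° + cos 87° sin 84° = 0.1564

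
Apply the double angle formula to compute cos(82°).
cos(82°) = cos²41° - sin²41° = 0.1392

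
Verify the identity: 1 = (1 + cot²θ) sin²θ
RHS = csc²θ · sin²θ = (1/sin²θ) · sin²θ = 1 = LHS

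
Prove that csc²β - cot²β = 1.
LHS = 1/sin²β - cos²β/sin²β = (1 - cos²β)/sin²β = sin²β/sin²β = 1 = RHS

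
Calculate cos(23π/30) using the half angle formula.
cos(23π/30) = -√((1 + cos 23π/15)/2) = -0.7431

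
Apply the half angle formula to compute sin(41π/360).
sin(41π/360) = √((1 - cos 41π/180)/2) = 0.3502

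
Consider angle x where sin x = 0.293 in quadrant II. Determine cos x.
cos x = ±√(1 - sin²x) = -0.9561 (negative in QII)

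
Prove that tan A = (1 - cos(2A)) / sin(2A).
RHS = 2sin²A / (2 sin A cos A) = sin A/cos A = tan A = LHS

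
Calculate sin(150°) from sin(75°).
sin(150°) = 2 sin 75° cos 75° = 1/2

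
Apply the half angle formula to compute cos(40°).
cos(40°) = √((1 + cos 80°)/2) = 0.766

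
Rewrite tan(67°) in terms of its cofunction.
tan(67°) = cot(90° - 67°) = cot(23°)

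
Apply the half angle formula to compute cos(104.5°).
cos(104.5°) = -√((1 + cos 209°)/2) = -0.2504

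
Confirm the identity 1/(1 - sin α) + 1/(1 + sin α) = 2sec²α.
LHS = [(1 + sin α) + (1 - sin α)] / [(1 - sin α)(1 + sin α)] = 2/(1 - sin²α) = 2/cos²α = 2sec²α = RHS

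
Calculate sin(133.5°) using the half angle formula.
sin(133.5°) = √((1 - cos 267°)/2) = 0.7254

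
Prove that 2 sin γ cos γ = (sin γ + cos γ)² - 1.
RHS = sin²γ + 2 sin γ cos γ + cos²γ - 1 = (sin²γ + cos²γ) + 2 sin γ cos γ - 1 = 1 + 2 sin γ cos γ - 1 = 2 sin γ cos γ = LHS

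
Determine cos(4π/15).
cos(4π/15) = 0.6691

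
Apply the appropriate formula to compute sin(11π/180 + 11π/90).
sin(11π/180 + 11π/90) = sin 11π/180 cos 11π/90 + cos 11π/180 sin 11π/90 = 0.5446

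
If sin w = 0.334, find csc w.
csc w = 1/sin w = 2.994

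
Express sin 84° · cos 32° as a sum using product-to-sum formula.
sin 84° cos 32° = (1/2)[sin(84°+32°) + sin(84°-32°)]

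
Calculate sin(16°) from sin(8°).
sin(16°) = 2 sin 8° cos 8° = 0.2756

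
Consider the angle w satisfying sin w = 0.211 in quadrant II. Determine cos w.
cos w = ±√(1 - sin²w) = -0.9775 (negative in QII)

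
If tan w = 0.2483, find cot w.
cot w = 1/tan w = 4.027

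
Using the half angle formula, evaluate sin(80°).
sin(80°) = √((1 - cos 160°)/2) = 0.9848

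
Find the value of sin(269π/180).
sin(269π/180) = -0.9998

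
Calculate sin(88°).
sin(88°) = 0.9994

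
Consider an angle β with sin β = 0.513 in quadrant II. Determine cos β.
cos β = ±√(1 - sin²β) = -0.8584 (negative in QII)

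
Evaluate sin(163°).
sin(163°) = 0.2924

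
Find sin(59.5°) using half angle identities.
sin(59.5°) = √((1 - cos 119°)/2) = 0.8616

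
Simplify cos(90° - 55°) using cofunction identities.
cos(90° - 55°) = sin(55°)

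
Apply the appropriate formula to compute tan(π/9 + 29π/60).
tan(π/9 + 29π/60) = (tan π/9 + tan 29π/60)/(1 - tan π/9 tan 29π/60) = -3.271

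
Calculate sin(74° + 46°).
sin(74° + 46°) = sin 74° cos 46° + cos 74° sin 46° = √3/2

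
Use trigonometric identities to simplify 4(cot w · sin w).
4(cot w · sin w) = 4(cos w) (using Quotient identity)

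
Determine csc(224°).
csc(224°) = -1.44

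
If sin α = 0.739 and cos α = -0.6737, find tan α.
tan α = sin α / cos α = -1.097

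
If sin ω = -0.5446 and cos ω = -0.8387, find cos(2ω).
cos(2ω) = cos²ω - sin²ω = 0.4068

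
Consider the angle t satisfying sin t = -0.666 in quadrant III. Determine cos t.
cos t = ±√(1 - sin²t) = -0.746 (negative in QIII)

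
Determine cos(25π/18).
cos(25π/18) = -0.342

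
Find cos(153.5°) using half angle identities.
cos(153.5°) = -√((1 + cos 307°)/2) = -0.8949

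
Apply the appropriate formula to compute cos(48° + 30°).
cos(48° + 30°) = cos 48° cos 30° - sin 48° sin 30° = 0.2079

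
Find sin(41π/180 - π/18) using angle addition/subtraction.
sin(41π/180 - π/18) = sin 41π/180 cos π/18 - cos 41π/180 sin π/18 = 0.515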